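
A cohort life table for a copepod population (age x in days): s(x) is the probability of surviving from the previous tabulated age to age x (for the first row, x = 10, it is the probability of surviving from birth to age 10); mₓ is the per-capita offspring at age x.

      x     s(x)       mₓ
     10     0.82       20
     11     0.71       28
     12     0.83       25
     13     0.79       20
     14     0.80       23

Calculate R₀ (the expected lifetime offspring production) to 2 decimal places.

59.44

Survivorship from birth: l_x = s_10·s_11·…·s_x.
  l_10 = 0.82000
  l_11 = 0.58220
  l_12 = 0.48323
  l_13 = 0.38175
  l_14 = 0.30540
R₀ = Σ l_x mₓ:
  age 10: 0.82000 × 20 = 16.4000
  age 11: 0.58220 × 28 = 16.3016
  age 12: 0.48323 × 25 = 12.0808
  age 13: 0.38175 × 20 = 7.6350
  age 14: 0.30540 × 23 = 7.0242
R₀ = 16.4000 + 16.3016 + 12.0808 + 7.6350 + 7.0242 = 59.4415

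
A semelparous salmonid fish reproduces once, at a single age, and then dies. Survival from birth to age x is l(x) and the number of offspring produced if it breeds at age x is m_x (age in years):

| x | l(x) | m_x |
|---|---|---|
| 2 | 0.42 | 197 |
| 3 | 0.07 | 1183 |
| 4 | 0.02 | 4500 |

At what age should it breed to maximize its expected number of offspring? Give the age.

Expected offspring if breeding at age x = l(x) × m_x:
  age 2: 0.42 × 197 = 82.740
  age 3: 0.07 × 1183 = 82.810
  age 4: 0.02 × 4500 = 90.000
Maximum at age 4 (90.000).

4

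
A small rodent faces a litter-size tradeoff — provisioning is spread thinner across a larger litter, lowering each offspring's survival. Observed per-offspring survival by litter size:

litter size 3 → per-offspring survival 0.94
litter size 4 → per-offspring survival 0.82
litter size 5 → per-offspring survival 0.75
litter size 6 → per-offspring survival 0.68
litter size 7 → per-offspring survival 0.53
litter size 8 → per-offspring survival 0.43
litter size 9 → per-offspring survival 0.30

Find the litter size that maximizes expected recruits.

Expected recruits = c × s(c):
  c=3: 3 × 0.94 = 2.820
  c=4: 4 × 0.82 = 3.280
  c=5: 5 × 0.75 = 3.750
  c=6: 6 × 0.68 = 4.080
  c=7: 7 × 0.53 = 3.710
  c=8: 8 × 0.43 = 3.440
  c=9: 9 × 0.30 = 2.700
Maximum at c = 6 (4.080 recruits).

6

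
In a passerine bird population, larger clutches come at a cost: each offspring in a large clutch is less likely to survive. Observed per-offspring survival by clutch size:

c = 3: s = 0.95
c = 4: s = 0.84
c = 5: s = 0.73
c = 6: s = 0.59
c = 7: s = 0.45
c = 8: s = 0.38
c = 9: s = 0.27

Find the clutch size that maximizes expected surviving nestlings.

5

Expected surviving nestlings = c × s(c):
  c=3: 3 × 0.95 = 2.850
  c=4: 4 × 0.84 = 3.360
  c=5: 5 × 0.73 = 3.650
  c=6: 6 × 0.59 = 3.540
  c=7: 7 × 0.45 = 3.150
  c=8: 8 × 0.38 = 3.040
  c=9: 9 × 0.27 = 2.430
Maximum at c = 5 (3.650 surviving nestlings).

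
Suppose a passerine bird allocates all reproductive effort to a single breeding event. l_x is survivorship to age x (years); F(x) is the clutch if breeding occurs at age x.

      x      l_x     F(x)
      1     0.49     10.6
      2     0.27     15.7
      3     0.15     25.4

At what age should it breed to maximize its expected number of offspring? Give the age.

1

Expected offspring if breeding at age x = l_x × F(x):
  age 1: 0.49 × 10.6 = 5.194
  age 2: 0.27 × 15.7 = 4.239
  age 3: 0.15 × 25.4 = 3.810
Maximum at age 1 (5.194).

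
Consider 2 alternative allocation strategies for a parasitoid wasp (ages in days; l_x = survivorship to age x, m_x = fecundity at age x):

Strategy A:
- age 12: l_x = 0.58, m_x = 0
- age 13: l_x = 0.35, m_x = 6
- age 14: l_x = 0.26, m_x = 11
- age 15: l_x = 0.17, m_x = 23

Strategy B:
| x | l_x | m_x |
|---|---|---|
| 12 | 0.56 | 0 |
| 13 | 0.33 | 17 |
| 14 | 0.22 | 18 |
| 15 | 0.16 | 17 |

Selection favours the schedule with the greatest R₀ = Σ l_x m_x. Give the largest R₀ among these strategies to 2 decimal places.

Strategy A: R₀ = 0.58×0 + 0.35×6 + 0.26×11 + 0.17×23 = 8.8700
Strategy B: R₀ = 0.56×0 + 0.33×17 + 0.22×18 + 0.16×17 = 12.2900
Highest R₀: strategy B with 12.2900.

12.29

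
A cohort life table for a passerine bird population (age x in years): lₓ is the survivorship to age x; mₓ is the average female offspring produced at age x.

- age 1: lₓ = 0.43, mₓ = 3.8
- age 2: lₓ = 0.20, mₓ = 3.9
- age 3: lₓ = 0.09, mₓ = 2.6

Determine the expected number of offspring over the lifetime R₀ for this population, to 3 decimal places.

2.648

R₀ = Σ lₓ mₓ:
  age 1: 0.43 × 3.8 = 1.6340
  age 2: 0.20 × 3.9 = 0.7800
  age 3: 0.09 × 2.6 = 0.2340
R₀ = 1.6340 + 0.7800 + 0.2340 = 2.6480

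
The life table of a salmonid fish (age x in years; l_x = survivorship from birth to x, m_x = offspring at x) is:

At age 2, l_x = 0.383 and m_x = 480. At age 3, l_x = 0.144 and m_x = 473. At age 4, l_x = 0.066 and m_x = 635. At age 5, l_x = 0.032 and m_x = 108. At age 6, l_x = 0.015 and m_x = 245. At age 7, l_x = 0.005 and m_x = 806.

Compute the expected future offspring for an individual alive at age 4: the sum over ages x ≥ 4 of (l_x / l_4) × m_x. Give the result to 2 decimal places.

l_4 = 0.066. Conditional survival from age 4 to x is l_x / l_4.
  x=4: (0.066/0.066) × 635 = 635.0000
  x=5: (0.032/0.066) × 108 = 52.3636
  x=6: (0.015/0.066) × 245 = 55.6818
  x=7: (0.005/0.066) × 806 = 61.0606
Sum = 635.0000 + 52.3636 + 55.6818 + 61.0606 = 804.1061

804.11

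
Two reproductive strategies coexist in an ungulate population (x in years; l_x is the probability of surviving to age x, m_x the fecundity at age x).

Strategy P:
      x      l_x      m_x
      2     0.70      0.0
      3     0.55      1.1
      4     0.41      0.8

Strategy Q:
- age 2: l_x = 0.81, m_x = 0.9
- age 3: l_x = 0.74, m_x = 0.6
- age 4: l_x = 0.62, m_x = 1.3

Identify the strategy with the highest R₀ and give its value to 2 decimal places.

1.98

Strategy P: R₀ = 0.70×0.0 + 0.55×1.1 + 0.41×0.8 = 0.9330
Strategy Q: R₀ = 0.81×0.9 + 0.74×0.6 + 0.62×1.3 = 1.9790
Highest R₀: strategy Q with 1.9790.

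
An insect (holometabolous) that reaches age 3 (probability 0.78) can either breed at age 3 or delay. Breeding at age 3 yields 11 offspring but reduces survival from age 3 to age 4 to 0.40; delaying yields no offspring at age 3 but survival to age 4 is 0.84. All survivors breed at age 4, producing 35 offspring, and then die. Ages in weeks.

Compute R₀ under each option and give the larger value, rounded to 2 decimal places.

breed at age 3: R₀ = 0.78 × (11 + 0.40 × 35) = 0.78 × 25.0000 = 19.5000
delay to age 4: R₀ = 0.78 × (0.84 × 35) = 0.78 × 29.4000 = 22.9320
Higher: delay to age 4 (22.9320).

22.93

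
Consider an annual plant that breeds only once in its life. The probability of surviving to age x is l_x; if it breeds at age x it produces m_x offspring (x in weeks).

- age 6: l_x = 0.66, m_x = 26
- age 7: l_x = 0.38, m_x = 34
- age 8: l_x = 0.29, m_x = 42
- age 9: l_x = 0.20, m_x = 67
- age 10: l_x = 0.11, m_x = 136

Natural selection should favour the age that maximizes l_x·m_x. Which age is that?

Expected offspring if breeding at age x = l_x × m_x:
  age 6: 0.66 × 26 = 17.160
  age 7: 0.38 × 34 = 12.920
  age 8: 0.29 × 42 = 12.180
  age 9: 0.20 × 67 = 13.400
  age 10: 0.11 × 136 = 14.960
Maximum at age 6 (17.160).

6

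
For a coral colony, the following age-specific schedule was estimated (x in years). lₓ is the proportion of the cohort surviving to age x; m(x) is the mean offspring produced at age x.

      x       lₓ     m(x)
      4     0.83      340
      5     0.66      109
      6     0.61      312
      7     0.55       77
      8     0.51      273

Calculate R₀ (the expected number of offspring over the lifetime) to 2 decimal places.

726.04

R₀ = Σ lₓ m(x):
  age 4: 0.83 × 340 = 282.2000
  age 5: 0.66 × 109 = 71.9400
  age 6: 0.61 × 312 = 190.3200
  age 7: 0.55 × 77 = 42.3500
  age 8: 0.51 × 273 = 139.2300
R₀ = 282.2000 + 71.9400 + 190.3200 + 42.3500 + 139.2300 = 726.0400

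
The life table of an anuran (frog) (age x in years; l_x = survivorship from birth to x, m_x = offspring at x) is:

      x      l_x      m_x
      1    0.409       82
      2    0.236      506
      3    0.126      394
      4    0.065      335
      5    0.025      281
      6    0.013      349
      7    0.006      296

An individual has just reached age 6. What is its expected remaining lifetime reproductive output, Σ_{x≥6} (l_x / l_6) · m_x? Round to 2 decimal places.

l_6 = 0.013. Conditional survival from age 6 to x is l_x / l_6.
  x=6: (0.013/0.013) × 349 = 349.0000
  x=7: (0.006/0.013) × 296 = 136.6154
Sum = 349.0000 + 136.6154 = 485.6154

485.62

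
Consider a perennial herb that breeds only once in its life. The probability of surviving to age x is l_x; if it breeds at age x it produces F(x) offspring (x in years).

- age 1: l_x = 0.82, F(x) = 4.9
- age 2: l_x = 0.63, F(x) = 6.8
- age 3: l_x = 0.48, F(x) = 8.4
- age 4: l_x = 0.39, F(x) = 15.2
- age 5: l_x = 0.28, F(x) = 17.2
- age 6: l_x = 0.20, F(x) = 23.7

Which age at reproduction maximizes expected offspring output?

4

Expected offspring if breeding at age x = l_x × F(x):
  age 1: 0.82 × 4.9 = 4.018
  age 2: 0.63 × 6.8 = 4.284
  age 3: 0.48 × 8.4 = 4.032
  age 4: 0.39 × 15.2 = 5.928
  age 5: 0.28 × 17.2 = 4.816
  age 6: 0.20 × 23.7 = 4.740
Maximum at age 4 (5.928).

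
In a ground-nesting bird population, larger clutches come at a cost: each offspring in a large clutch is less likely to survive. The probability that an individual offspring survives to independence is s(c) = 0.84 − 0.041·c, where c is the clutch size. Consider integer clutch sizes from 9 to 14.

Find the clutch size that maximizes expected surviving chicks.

Expected surviving chicks = c × s(c):
  c=9: 9 × 0.471 = 4.239
  c=10: 10 × 0.430 = 4.300
  c=11: 11 × 0.389 = 4.279
  c=12: 12 × 0.348 = 4.176
  c=13: 13 × 0.307 = 3.991
  c=14: 14 × 0.266 = 3.724
Maximum at c = 10 (4.300 surviving chicks).

10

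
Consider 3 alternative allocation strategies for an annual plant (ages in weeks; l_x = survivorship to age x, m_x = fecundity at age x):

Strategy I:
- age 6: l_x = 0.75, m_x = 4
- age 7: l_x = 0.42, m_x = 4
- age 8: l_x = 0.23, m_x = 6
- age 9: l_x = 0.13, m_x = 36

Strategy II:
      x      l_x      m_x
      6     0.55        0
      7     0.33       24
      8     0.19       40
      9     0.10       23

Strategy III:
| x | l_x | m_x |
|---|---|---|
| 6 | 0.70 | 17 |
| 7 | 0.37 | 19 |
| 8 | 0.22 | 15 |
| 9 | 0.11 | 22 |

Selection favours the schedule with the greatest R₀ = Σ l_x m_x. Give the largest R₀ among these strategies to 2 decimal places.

24.65

Strategy I: R₀ = 0.75×4 + 0.42×4 + 0.23×6 + 0.13×36 = 10.7400
Strategy II: R₀ = 0.55×0 + 0.33×24 + 0.19×40 + 0.10×23 = 17.8200
Strategy III: R₀ = 0.70×17 + 0.37×19 + 0.22×15 + 0.11×22 = 24.6500
Highest R₀: strategy III with 24.6500.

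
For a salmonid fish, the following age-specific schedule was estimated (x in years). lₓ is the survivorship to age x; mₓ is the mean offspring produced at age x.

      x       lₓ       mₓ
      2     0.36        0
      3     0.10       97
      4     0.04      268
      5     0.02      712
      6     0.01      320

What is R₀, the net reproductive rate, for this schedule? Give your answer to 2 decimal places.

R₀ = Σ lₓ mₓ:
  age 2: 0.36 × 0 = 0.0000
  age 3: 0.10 × 97 = 9.7000
  age 4: 0.04 × 268 = 10.7200
  age 5: 0.02 × 712 = 14.2400
  age 6: 0.01 × 320 = 3.2000
R₀ = 0.0000 + 9.7000 + 10.7200 + 14.2400 + 3.2000 = 37.8600

37.86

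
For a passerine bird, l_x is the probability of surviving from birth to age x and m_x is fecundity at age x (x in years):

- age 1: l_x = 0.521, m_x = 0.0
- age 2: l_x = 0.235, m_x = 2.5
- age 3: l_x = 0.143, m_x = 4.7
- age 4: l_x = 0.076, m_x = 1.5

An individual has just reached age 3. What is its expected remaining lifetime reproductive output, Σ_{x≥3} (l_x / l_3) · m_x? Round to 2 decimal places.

l_3 = 0.143. Conditional survival from age 3 to x is l_x / l_3.
  x=3: (0.143/0.143) × 4.7 = 4.7000
  x=4: (0.076/0.143) × 1.5 = 0.7972
Sum = 4.7000 + 0.7972 = 5.4972

5.50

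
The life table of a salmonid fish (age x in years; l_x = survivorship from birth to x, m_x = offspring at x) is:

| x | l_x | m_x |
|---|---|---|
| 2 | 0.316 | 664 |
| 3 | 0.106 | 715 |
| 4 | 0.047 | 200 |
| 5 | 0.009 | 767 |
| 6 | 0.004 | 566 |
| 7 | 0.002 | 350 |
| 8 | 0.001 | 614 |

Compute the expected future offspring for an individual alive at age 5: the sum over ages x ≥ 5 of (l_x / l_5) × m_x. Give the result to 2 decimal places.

1164.56

l_5 = 0.009. Conditional survival from age 5 to x is l_x / l_5.
  x=5: (0.009/0.009) × 767 = 767.0000
  x=6: (0.004/0.009) × 566 = 251.5556
  x=7: (0.002/0.009) × 350 = 77.7778
  x=8: (0.001/0.009) × 614 = 68.2222
Sum = 767.0000 + 251.5556 + 77.7778 + 68.2222 = 1164.5556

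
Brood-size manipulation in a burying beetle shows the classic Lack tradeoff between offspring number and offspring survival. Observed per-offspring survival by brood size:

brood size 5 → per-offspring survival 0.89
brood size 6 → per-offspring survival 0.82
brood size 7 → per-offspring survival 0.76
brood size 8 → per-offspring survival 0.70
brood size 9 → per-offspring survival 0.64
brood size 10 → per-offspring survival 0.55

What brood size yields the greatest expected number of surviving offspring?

9

Expected surviving offspring = c × s(c):
  c=5: 5 × 0.89 = 4.450
  c=6: 6 × 0.82 = 4.920
  c=7: 7 × 0.76 = 5.320
  c=8: 8 × 0.70 = 5.600
  c=9: 9 × 0.64 = 5.760
  c=10: 10 × 0.55 = 5.500
Maximum at c = 9 (5.760 surviving offspring).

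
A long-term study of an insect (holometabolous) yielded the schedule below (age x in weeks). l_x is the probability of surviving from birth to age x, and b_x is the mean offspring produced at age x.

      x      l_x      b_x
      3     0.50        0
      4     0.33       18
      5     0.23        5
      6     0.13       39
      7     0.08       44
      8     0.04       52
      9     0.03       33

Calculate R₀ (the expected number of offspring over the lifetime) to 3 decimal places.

R₀ = Σ l_x b_x:
  age 3: 0.50 × 0 = 0.0000
  age 4: 0.33 × 18 = 5.9400
  age 5: 0.23 × 5 = 1.1500
  age 6: 0.13 × 39 = 5.0700
  age 7: 0.08 × 44 = 3.5200
  age 8: 0.04 × 52 = 2.0800
  age 9: 0.03 × 33 = 0.9900
R₀ = 0.0000 + 5.9400 + 1.1500 + 5.0700 + 3.5200 + 2.0800 + 0.9900 = 18.7500

18.750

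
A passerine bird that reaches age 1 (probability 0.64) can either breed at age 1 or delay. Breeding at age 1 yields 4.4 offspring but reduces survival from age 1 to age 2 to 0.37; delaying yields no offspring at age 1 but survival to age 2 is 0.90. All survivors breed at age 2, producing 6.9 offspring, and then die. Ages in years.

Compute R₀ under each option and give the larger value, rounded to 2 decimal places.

4.45

breed at age 1: R₀ = 0.64 × (4.4 + 0.37 × 6.9) = 0.64 × 6.9530 = 4.4499
delay to age 2: R₀ = 0.64 × (0.90 × 6.9) = 0.64 × 6.2100 = 3.9744
Higher: breed at age 1 (4.4499).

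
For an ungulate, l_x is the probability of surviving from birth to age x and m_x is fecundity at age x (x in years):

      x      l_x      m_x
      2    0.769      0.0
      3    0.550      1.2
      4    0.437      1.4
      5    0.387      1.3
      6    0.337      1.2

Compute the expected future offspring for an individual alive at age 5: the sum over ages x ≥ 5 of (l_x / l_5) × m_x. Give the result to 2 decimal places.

2.34

l_5 = 0.387. Conditional survival from age 5 to x is l_x / l_5.
  x=5: (0.387/0.387) × 1.3 = 1.3000
  x=6: (0.337/0.387) × 1.2 = 1.0450
Sum = 1.3000 + 1.0450 = 2.3450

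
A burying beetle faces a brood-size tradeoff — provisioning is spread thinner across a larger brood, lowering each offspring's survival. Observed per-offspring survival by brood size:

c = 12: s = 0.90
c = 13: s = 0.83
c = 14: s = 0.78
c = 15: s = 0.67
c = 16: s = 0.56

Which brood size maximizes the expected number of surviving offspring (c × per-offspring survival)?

14

Expected surviving offspring = c × s(c):
  c=12: 12 × 0.90 = 10.800
  c=13: 13 × 0.83 = 10.790
  c=14: 14 × 0.78 = 10.920
  c=15: 15 × 0.67 = 10.050
  c=16: 16 × 0.56 = 8.960
Maximum at c = 14 (10.920 surviving offspring).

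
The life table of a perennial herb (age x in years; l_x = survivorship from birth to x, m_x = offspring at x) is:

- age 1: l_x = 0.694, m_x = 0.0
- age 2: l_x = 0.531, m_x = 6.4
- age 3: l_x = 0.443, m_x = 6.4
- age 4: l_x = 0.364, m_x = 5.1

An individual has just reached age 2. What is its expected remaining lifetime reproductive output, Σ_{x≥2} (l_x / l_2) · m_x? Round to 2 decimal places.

l_2 = 0.531. Conditional survival from age 2 to x is l_x / l_2.
  x=2: (0.531/0.531) × 6.4 = 6.4000
  x=3: (0.443/0.531) × 6.4 = 5.3394
  x=4: (0.364/0.531) × 5.1 = 3.4960
Sum = 6.4000 + 5.3394 + 3.4960 = 15.2354

15.24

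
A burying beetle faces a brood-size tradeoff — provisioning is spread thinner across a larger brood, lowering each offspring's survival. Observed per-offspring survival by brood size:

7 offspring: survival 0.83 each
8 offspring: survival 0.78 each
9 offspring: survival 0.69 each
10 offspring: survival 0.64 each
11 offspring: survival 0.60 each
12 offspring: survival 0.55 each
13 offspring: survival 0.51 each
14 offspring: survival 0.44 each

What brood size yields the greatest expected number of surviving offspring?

Expected surviving offspring = c × s(c):
  c=7: 7 × 0.83 = 5.810
  c=8: 8 × 0.78 = 6.240
  c=9: 9 × 0.69 = 6.210
  c=10: 10 × 0.64 = 6.400
  c=11: 11 × 0.60 = 6.600
  c=12: 12 × 0.55 = 6.600
  c=13: 13 × 0.51 = 6.630
  c=14: 14 × 0.44 = 6.160
Maximum at c = 13 (6.630 surviving offspring).

13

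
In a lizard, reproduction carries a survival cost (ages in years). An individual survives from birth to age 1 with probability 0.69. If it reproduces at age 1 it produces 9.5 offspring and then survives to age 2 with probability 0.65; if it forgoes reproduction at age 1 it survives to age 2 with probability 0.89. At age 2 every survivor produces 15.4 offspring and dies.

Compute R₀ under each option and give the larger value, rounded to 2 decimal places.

13.46

breed at age 1: R₀ = 0.69 × (9.5 + 0.65 × 15.4) = 0.69 × 19.5100 = 13.4619
delay to age 2: R₀ = 0.69 × (0.89 × 15.4) = 0.69 × 13.7060 = 9.4571
Higher: breed at age 1 (13.4619).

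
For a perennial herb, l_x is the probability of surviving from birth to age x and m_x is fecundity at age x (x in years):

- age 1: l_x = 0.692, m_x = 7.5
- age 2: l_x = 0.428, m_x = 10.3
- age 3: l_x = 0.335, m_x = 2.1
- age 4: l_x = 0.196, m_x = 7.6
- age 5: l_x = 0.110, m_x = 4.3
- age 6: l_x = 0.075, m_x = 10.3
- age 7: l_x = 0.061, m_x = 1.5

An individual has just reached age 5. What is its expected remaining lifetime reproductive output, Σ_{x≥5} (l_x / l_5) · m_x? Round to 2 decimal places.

12.15

l_5 = 0.110. Conditional survival from age 5 to x is l_x / l_5.
  x=5: (0.110/0.110) × 4.3 = 4.3000
  x=6: (0.075/0.110) × 10.3 = 7.0227
  x=7: (0.061/0.110) × 1.5 = 0.8318
Sum = 4.3000 + 7.0227 + 0.8318 = 12.1545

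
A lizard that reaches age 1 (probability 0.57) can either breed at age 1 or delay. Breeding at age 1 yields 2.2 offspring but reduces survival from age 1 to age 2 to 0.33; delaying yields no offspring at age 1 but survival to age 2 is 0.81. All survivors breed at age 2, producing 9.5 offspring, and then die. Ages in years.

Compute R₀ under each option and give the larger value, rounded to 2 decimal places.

4.39

breed at age 1: R₀ = 0.57 × (2.2 + 0.33 × 9.5) = 0.57 × 5.3350 = 3.0410
delay to age 2: R₀ = 0.57 × (0.81 × 9.5) = 0.57 × 7.6950 = 4.3861
Higher: delay to age 2 (4.3861).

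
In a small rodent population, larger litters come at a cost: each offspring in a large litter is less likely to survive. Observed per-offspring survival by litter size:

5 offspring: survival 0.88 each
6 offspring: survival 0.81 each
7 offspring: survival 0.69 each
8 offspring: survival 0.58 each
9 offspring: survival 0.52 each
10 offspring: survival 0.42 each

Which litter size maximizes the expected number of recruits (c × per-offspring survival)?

6

Expected recruits = c × s(c):
  c=5: 5 × 0.88 = 4.400
  c=6: 6 × 0.81 = 4.860
  c=7: 7 × 0.69 = 4.830
  c=8: 8 × 0.58 = 4.640
  c=9: 9 × 0.52 = 4.680
  c=10: 10 × 0.42 = 4.200
Maximum at c = 6 (4.860 recruits).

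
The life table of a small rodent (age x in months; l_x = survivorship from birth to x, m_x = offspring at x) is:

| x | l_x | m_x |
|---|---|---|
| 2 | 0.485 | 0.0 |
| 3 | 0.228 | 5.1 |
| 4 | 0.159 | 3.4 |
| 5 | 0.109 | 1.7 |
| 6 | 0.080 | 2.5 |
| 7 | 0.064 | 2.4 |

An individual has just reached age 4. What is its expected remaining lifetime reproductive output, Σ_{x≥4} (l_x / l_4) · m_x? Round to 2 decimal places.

6.79

l_4 = 0.159. Conditional survival from age 4 to x is l_x / l_4.
  x=4: (0.159/0.159) × 3.4 = 3.4000
  x=5: (0.109/0.159) × 1.7 = 1.1654
  x=6: (0.080/0.159) × 2.5 = 1.2579
  x=7: (0.064/0.159) × 2.4 = 0.9660
Sum = 3.4000 + 1.1654 + 1.2579 + 0.9660 = 6.7893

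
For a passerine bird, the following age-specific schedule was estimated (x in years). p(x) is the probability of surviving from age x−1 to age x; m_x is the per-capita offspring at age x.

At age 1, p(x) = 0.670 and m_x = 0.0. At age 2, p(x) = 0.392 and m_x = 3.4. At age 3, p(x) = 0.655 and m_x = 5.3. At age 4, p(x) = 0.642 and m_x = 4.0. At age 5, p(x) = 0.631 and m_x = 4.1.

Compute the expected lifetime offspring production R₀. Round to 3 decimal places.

Survivorship from birth: l_x = p_1·p_2·…·p_x.
  l_1 = 0.67000
  l_2 = 0.26264
  l_3 = 0.17203
  l_4 = 0.11044
  l_5 = 0.06969
R₀ = Σ l_x m_x:
  age 1: 0.67000 × 0.0 = 0.0000
  age 2: 0.26264 × 3.4 = 0.8930
  age 3: 0.17203 × 5.3 = 0.9118
  age 4: 0.11044 × 4.0 = 0.4418
  age 5: 0.06969 × 4.1 = 0.2857
R₀ = 0.0000 + 0.8930 + 0.9118 + 0.4418 + 0.2857 = 2.5322

2.532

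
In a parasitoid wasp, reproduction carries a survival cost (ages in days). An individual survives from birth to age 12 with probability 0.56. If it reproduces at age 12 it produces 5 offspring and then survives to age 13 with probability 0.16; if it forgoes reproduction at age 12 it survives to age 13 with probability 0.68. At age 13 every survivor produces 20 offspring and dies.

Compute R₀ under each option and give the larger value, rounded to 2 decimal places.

7.62

breed at age 12: R₀ = 0.56 × (5 + 0.16 × 20) = 0.56 × 8.2000 = 4.5920
delay to age 13: R₀ = 0.56 × (0.68 × 20) = 0.56 × 13.6000 = 7.6160
Higher: delay to age 13 (7.6160).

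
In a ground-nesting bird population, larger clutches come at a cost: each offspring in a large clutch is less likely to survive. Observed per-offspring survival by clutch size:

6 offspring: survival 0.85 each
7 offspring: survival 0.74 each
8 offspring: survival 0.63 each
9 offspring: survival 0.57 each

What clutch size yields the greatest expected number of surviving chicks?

Expected surviving chicks = c × s(c):
  c=6: 6 × 0.85 = 5.100
  c=7: 7 × 0.74 = 5.180
  c=8: 8 × 0.63 = 5.040
  c=9: 9 × 0.57 = 5.130
Maximum at c = 7 (5.180 surviving chicks).

7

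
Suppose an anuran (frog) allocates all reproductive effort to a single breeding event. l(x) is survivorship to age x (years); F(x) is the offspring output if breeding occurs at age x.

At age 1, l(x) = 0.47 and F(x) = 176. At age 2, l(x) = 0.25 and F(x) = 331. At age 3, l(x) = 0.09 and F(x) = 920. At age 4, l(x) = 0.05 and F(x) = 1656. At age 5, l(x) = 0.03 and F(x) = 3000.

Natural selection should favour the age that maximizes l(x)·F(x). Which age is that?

Expected offspring if breeding at age x = l(x) × F(x):
  age 1: 0.47 × 176 = 82.720
  age 2: 0.25 × 331 = 82.750
  age 3: 0.09 × 920 = 82.800
  age 4: 0.05 × 1656 = 82.800
  age 5: 0.03 × 3000 = 90.000
Maximum at age 5 (90.000).

5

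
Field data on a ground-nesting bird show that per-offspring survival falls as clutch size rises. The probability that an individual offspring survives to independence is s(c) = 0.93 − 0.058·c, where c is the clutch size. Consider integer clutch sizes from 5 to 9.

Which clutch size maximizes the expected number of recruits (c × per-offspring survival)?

8

Expected recruits = c × s(c):
  c=5: 5 × 0.640 = 3.200
  c=6: 6 × 0.582 = 3.492
  c=7: 7 × 0.524 = 3.668
  c=8: 8 × 0.466 = 3.728
  c=9: 9 × 0.408 = 3.672
Maximum at c = 8 (3.728 recruits).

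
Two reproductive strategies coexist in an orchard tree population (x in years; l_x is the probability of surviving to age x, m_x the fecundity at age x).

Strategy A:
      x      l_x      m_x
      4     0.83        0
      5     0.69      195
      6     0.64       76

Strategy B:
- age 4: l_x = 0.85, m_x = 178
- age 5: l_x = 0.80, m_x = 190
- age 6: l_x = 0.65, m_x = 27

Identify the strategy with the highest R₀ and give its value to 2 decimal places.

320.85

Strategy A: R₀ = 0.83×0 + 0.69×195 + 0.64×76 = 183.1900
Strategy B: R₀ = 0.85×178 + 0.80×190 + 0.65×27 = 320.8500
Highest R₀: strategy B with 320.8500.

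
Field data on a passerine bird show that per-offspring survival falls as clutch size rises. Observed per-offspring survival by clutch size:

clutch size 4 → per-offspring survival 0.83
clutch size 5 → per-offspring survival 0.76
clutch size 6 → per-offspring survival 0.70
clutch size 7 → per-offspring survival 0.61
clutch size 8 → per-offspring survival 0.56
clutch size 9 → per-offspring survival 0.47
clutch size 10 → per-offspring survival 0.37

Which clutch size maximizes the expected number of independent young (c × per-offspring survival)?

8

Expected independent young = c × s(c):
  c=4: 4 × 0.83 = 3.320
  c=5: 5 × 0.76 = 3.800
  c=6: 6 × 0.70 = 4.200
  c=7: 7 × 0.61 = 4.270
  c=8: 8 × 0.56 = 4.480
  c=9: 9 × 0.47 = 4.230
  c=10: 10 × 0.37 = 3.700
Maximum at c = 8 (4.480 independent young).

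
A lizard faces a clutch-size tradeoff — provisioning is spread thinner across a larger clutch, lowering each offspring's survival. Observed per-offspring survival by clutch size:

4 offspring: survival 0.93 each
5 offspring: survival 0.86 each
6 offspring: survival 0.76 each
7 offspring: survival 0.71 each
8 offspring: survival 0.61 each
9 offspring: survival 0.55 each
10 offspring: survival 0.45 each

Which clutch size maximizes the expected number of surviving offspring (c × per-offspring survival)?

7

Expected surviving offspring = c × s(c):
  c=4: 4 × 0.93 = 3.720
  c=5: 5 × 0.86 = 4.300
  c=6: 6 × 0.76 = 4.560
  c=7: 7 × 0.71 = 4.970
  c=8: 8 × 0.61 = 4.880
  c=9: 9 × 0.55 = 4.950
  c=10: 10 × 0.45 = 4.500
Maximum at c = 7 (4.970 surviving offspring).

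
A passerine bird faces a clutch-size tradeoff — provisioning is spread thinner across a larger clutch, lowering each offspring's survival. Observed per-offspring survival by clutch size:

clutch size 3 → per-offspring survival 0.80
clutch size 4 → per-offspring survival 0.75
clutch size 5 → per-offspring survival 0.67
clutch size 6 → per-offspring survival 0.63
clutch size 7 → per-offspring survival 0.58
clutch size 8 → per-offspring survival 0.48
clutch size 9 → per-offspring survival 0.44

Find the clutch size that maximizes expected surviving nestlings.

Expected surviving nestlings = c × s(c):
  c=3: 3 × 0.80 = 2.400
  c=4: 4 × 0.75 = 3.000
  c=5: 5 × 0.67 = 3.350
  c=6: 6 × 0.63 = 3.780
  c=7: 7 × 0.58 = 4.060
  c=8: 8 × 0.48 = 3.840
  c=9: 9 × 0.44 = 3.960
Maximum at c = 7 (4.060 surviving nestlings).

7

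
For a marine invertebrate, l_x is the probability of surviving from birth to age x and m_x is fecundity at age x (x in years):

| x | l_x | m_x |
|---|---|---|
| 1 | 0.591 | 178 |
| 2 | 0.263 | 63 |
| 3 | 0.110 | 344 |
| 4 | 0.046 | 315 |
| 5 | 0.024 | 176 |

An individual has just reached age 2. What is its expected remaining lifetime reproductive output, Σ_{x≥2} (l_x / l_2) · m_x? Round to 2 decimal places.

278.03

l_2 = 0.263. Conditional survival from age 2 to x is l_x / l_2.
  x=2: (0.263/0.263) × 63 = 63.0000
  x=3: (0.110/0.263) × 344 = 143.8783
  x=4: (0.046/0.263) × 315 = 55.0951
  x=5: (0.024/0.263) × 176 = 16.0608
Sum = 63.0000 + 143.8783 + 55.0951 + 16.0608 = 278.0342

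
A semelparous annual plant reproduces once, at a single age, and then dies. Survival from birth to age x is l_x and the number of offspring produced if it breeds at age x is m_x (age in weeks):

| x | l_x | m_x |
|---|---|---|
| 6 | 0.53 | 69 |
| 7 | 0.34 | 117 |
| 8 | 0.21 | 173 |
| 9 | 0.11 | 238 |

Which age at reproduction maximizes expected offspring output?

7

Expected offspring if breeding at age x = l_x × m_x:
  age 6: 0.53 × 69 = 36.570
  age 7: 0.34 × 117 = 39.780
  age 8: 0.21 × 173 = 36.330
  age 9: 0.11 × 238 = 26.180
Maximum at age 7 (39.780).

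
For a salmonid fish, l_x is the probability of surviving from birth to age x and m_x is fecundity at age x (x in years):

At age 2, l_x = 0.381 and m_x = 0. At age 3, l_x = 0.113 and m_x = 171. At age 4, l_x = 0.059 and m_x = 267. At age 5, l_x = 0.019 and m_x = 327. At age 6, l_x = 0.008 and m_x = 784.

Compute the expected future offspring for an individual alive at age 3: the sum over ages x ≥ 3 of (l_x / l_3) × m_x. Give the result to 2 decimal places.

l_3 = 0.113. Conditional survival from age 3 to x is l_x / l_3.
  x=3: (0.113/0.113) × 171 = 171.0000
  x=4: (0.059/0.113) × 267 = 139.4071
  x=5: (0.019/0.113) × 327 = 54.9823
  x=6: (0.008/0.113) × 784 = 55.5044
Sum = 171.0000 + 139.4071 + 54.9823 + 55.5044 = 420.8938

420.89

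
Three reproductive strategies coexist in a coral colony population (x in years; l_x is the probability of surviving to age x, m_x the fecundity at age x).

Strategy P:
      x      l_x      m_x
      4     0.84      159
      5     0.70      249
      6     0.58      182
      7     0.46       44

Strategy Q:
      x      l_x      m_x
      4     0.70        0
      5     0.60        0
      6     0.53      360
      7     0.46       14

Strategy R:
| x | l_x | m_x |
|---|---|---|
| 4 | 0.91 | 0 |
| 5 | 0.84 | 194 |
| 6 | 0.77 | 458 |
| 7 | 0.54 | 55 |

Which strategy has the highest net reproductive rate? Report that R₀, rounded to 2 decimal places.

545.32

Strategy P: R₀ = 0.84×159 + 0.70×249 + 0.58×182 + 0.46×44 = 433.6600
Strategy Q: R₀ = 0.70×0 + 0.60×0 + 0.53×360 + 0.46×14 = 197.2400
Strategy R: R₀ = 0.91×0 + 0.84×194 + 0.77×458 + 0.54×55 = 545.3200
Highest R₀: strategy R with 545.3200.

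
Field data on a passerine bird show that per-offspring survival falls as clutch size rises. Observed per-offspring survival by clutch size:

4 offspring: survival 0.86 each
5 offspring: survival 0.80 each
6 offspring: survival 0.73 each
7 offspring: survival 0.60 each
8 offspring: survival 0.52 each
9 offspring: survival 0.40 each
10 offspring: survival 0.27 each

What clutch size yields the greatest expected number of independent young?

Expected independent young = c × s(c):
  c=4: 4 × 0.86 = 3.440
  c=5: 5 × 0.80 = 4.000
  c=6: 6 × 0.73 = 4.380
  c=7: 7 × 0.60 = 4.200
  c=8: 8 × 0.52 = 4.160
  c=9: 9 × 0.40 = 3.600
  c=10: 10 × 0.27 = 2.700
Maximum at c = 6 (4.380 independent young).

6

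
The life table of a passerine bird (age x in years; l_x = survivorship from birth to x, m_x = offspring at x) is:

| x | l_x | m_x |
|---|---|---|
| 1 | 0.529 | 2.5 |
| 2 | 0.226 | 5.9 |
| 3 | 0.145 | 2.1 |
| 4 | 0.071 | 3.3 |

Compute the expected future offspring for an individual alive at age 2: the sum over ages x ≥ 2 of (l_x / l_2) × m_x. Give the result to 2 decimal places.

l_2 = 0.226. Conditional survival from age 2 to x is l_x / l_2.
  x=2: (0.226/0.226) × 5.9 = 5.9000
  x=3: (0.145/0.226) × 2.1 = 1.3473
  x=4: (0.071/0.226) × 3.3 = 1.0367
Sum = 5.9000 + 1.3473 + 1.0367 = 8.2841

8.28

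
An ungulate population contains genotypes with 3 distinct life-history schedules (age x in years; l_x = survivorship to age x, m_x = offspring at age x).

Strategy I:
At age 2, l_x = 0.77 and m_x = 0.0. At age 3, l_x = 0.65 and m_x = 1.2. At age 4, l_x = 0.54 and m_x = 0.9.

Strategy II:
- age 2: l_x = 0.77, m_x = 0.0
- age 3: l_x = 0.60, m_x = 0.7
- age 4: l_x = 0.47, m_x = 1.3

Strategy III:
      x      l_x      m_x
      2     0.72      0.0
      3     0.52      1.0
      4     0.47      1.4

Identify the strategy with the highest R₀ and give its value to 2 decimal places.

1.27

Strategy I: R₀ = 0.77×0.0 + 0.65×1.2 + 0.54×0.9 = 1.2660
Strategy II: R₀ = 0.77×0.0 + 0.60×0.7 + 0.47×1.3 = 1.0310
Strategy III: R₀ = 0.72×0.0 + 0.52×1.0 + 0.47×1.4 = 1.1780
Highest R₀: strategy I with 1.2660.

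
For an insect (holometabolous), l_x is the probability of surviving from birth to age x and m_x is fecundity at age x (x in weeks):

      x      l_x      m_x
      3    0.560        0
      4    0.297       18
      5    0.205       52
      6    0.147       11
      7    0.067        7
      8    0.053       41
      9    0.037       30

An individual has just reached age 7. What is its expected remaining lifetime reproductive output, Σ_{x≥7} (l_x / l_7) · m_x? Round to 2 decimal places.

l_7 = 0.067. Conditional survival from age 7 to x is l_x / l_7.
  x=7: (0.067/0.067) × 7 = 7.0000
  x=8: (0.053/0.067) × 41 = 32.4328
  x=9: (0.037/0.067) × 30 = 16.5672
Sum = 7.0000 + 32.4328 + 16.5672 = 56.0000

56.00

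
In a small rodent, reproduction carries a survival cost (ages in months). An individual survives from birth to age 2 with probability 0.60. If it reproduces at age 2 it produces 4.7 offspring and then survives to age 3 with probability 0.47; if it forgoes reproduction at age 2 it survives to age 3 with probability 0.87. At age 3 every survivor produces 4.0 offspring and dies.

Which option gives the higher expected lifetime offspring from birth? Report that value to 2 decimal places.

3.95

breed at age 2: R₀ = 0.60 × (4.7 + 0.47 × 4.0) = 0.60 × 6.5800 = 3.9480
delay to age 3: R₀ = 0.60 × (0.87 × 4.0) = 0.60 × 3.4800 = 2.0880
Higher: breed at age 2 (3.9480).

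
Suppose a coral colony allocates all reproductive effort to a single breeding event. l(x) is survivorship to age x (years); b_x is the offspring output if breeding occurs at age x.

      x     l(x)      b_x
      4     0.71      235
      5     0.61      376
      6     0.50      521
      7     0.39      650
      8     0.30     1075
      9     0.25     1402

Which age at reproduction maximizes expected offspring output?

Expected offspring if breeding at age x = l(x) × b_x:
  age 4: 0.71 × 235 = 166.850
  age 5: 0.61 × 376 = 229.360
  age 6: 0.50 × 521 = 260.500
  age 7: 0.39 × 650 = 253.500
  age 8: 0.30 × 1075 = 322.500
  age 9: 0.25 × 1402 = 350.500
Maximum at age 9 (350.500).

9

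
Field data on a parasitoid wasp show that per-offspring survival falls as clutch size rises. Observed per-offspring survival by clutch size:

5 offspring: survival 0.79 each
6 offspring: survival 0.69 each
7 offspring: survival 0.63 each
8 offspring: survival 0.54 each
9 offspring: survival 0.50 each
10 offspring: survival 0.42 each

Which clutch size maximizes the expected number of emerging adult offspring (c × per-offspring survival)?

Expected emerging adult offspring = c × s(c):
  c=5: 5 × 0.79 = 3.950
  c=6: 6 × 0.69 = 4.140
  c=7: 7 × 0.63 = 4.410
  c=8: 8 × 0.54 = 4.320
  c=9: 9 × 0.50 = 4.500
  c=10: 10 × 0.42 = 4.200
Maximum at c = 9 (4.500 emerging adult offspring).

9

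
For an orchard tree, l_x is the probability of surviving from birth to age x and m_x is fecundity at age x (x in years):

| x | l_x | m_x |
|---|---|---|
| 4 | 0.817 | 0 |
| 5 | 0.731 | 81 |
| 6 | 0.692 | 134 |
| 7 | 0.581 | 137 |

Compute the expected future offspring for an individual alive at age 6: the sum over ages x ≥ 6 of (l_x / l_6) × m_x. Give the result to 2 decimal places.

l_6 = 0.692. Conditional survival from age 6 to x is l_x / l_6.
  x=6: (0.692/0.692) × 134 = 134.0000
  x=7: (0.581/0.692) × 137 = 115.0246
Sum = 134.0000 + 115.0246 = 249.0246

249.02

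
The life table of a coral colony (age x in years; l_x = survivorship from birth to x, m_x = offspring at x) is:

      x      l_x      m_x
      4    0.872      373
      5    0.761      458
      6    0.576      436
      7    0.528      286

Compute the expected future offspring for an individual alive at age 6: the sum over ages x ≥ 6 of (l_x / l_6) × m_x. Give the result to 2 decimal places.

698.17

l_6 = 0.576. Conditional survival from age 6 to x is l_x / l_6.
  x=6: (0.576/0.576) × 436 = 436.0000
  x=7: (0.528/0.576) × 286 = 262.1667
Sum = 436.0000 + 262.1667 = 698.1667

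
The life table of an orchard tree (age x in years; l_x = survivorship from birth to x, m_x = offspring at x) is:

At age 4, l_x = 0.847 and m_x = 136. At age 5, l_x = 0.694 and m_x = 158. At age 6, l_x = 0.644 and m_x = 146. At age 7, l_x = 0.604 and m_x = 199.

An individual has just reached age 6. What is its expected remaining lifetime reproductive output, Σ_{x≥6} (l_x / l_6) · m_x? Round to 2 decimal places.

332.64

l_6 = 0.644. Conditional survival from age 6 to x is l_x / l_6.
  x=6: (0.644/0.644) × 146 = 146.0000
  x=7: (0.604/0.644) × 199 = 186.6398
Sum = 146.0000 + 186.6398 = 332.6398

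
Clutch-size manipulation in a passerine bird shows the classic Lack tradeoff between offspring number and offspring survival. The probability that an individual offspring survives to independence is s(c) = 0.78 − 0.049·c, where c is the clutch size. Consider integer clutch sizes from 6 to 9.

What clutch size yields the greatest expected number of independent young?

8

Expected independent young = c × s(c):
  c=6: 6 × 0.486 = 2.916
  c=7: 7 × 0.437 = 3.059
  c=8: 8 × 0.388 = 3.104
  c=9: 9 × 0.339 = 3.051
Maximum at c = 8 (3.104 independent young).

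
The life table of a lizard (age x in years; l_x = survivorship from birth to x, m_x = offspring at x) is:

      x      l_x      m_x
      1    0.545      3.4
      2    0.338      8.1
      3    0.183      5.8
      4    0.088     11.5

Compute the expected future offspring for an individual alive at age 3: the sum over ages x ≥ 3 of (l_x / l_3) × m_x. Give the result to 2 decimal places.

l_3 = 0.183. Conditional survival from age 3 to x is l_x / l_3.
  x=3: (0.183/0.183) × 5.8 = 5.8000
  x=4: (0.088/0.183) × 11.5 = 5.5301
Sum = 5.8000 + 5.5301 = 11.3301

11.33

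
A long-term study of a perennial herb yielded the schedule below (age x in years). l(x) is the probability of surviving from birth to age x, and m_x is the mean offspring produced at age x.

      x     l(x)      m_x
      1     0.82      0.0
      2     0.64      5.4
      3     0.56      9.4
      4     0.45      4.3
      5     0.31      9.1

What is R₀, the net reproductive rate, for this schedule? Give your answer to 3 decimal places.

R₀ = Σ l(x) m_x:
  age 1: 0.82 × 0.0 = 0.0000
  age 2: 0.64 × 5.4 = 3.4560
  age 3: 0.56 × 9.4 = 5.2640
  age 4: 0.45 × 4.3 = 1.9350
  age 5: 0.31 × 9.1 = 2.8210
R₀ = 0.0000 + 3.4560 + 5.2640 + 1.9350 + 2.8210 = 13.4760

13.476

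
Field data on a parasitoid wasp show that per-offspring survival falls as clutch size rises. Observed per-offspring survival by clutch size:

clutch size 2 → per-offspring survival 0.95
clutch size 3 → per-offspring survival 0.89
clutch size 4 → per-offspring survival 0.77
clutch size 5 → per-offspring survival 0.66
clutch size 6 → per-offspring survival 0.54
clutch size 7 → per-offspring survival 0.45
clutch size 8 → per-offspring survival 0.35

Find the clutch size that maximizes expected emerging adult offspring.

Expected emerging adult offspring = c × s(c):
  c=2: 2 × 0.95 = 1.900
  c=3: 3 × 0.89 = 2.670
  c=4: 4 × 0.77 = 3.080
  c=5: 5 × 0.66 = 3.300
  c=6: 6 × 0.54 = 3.240
  c=7: 7 × 0.45 = 3.150
  c=8: 8 × 0.35 = 2.800
Maximum at c = 5 (3.300 emerging adult offspring).

5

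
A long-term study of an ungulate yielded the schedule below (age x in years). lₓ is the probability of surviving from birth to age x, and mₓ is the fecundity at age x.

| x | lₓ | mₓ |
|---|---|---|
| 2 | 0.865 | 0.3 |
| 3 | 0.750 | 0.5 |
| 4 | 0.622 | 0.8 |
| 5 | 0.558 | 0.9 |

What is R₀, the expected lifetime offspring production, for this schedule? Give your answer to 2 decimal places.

1.63

R₀ = Σ lₓ mₓ:
  age 2: 0.865 × 0.3 = 0.2595
  age 3: 0.750 × 0.5 = 0.3750
  age 4: 0.622 × 0.8 = 0.4976
  age 5: 0.558 × 0.9 = 0.5022
R₀ = 0.2595 + 0.3750 + 0.4976 + 0.5022 = 1.6343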